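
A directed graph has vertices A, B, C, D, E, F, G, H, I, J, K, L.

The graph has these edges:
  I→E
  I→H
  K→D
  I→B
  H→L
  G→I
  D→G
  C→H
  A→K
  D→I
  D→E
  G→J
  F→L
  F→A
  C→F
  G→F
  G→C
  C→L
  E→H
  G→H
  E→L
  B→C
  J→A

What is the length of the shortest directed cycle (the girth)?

For each vertex v, BFS finds the shortest path from v back to v.
The shortest such closed walk is K → D → G → F → A → K, length 5.

5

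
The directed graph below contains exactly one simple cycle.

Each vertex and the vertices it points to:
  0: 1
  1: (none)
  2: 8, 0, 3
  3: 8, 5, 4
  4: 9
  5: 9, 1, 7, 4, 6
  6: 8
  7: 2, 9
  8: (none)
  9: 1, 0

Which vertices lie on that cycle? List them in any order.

DFS with gray/black marking from 7:
7 gray
  2 gray
    8 gray
    8 black
    0 gray
      1 gray
      1 black
    0 black
    3 gray
      3→8: 8 black — skip
      5 gray
        9 gray
          9→1: 1 black — skip
          9→0: 0 black — skip
        9 black
        5→1: 1 black — skip
        5→7: 7 is gray → back edge
Back edge closes the cycle 7 → 2 → 3 → 5 → 7; its vertices are {2, 3, 5, 7}.

2, 3, 5, 7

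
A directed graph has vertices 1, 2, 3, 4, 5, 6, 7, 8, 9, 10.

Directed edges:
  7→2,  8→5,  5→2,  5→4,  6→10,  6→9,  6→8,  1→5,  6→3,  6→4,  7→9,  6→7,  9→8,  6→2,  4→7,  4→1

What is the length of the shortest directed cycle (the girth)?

For each vertex v, BFS finds the shortest path from v back to v.
The shortest such closed walk is 5 → 4 → 1 → 5, length 3.

3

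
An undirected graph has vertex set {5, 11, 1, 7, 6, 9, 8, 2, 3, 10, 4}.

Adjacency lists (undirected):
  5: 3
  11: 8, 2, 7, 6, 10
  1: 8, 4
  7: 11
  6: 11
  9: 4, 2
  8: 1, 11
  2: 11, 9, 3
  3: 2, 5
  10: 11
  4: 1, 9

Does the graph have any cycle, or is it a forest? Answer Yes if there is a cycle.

DFS, tracking each vertex's parent; an edge to a visited non-parent vertex closes a cycle.
Start from 10:
visit 10 (parent –)
  visit 11 (parent 10)
    visit 8 (parent 11)
      visit 1 (parent 8)
        1–8: parent, skip
        visit 4 (parent 1)
          4–1: parent, skip
          visit 9 (parent 4)
            9–4: parent, skip
            visit 2 (parent 9)
              2–11: 11 visited and ≠ parent → cycle
Cycle: 11 – 8 – 1 – 4 – 9 – 2 – 11.

Yes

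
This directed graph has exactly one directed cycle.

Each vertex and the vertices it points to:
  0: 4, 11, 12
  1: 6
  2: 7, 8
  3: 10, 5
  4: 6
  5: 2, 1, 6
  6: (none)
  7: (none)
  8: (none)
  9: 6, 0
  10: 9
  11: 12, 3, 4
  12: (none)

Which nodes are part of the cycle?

DFS with gray/black marking from 3:
3 gray
  10 gray
    9 gray
      6 gray
      6 black
      0 gray
        4 gray
          4→6: 6 black — skip
        4 black
        11 gray
          12 gray
          12 black
          11→3: 3 is gray → back edge
Back edge closes the cycle 3 → 10 → 9 → 0 → 11 → 3; its vertices are {0, 3, 9, 10, 11}.

0, 3, 9, 10, 11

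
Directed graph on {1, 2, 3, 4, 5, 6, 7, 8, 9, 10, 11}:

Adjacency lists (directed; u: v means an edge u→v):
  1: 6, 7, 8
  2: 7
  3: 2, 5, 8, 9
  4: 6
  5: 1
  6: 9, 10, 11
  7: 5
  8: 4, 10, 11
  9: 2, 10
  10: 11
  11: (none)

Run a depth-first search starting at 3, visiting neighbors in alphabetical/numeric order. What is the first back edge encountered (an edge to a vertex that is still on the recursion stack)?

9→2

DFS from 3 (visiting neighbors in alphabetical/numeric order); mark gray on enter, black on exit:
3 gray
  2 gray
    7 gray
      5 gray
        1 gray
          6 gray
            9 gray
              9→2: 2 is gray → back edge
First back edge: 9 → 2.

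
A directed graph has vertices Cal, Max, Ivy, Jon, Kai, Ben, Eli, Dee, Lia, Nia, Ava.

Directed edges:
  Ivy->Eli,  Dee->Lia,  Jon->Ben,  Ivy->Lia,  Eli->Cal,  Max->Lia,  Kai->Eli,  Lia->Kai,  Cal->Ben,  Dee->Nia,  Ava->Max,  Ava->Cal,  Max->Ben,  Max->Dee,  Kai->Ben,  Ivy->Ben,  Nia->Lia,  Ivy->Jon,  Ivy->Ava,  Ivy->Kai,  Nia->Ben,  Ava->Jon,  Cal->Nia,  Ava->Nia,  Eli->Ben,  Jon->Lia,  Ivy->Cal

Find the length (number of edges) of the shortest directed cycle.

5

For each vertex v, BFS finds the shortest path from v back to v.
The shortest such closed walk is Eli → Cal → Nia → Lia → Kai → Eli, length 5.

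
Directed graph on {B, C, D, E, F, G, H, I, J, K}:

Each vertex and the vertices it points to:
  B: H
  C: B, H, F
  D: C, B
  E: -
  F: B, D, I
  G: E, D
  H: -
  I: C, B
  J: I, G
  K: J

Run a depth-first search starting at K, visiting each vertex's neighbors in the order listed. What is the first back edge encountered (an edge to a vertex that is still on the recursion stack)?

DFS from K (visiting each vertex's neighbors in the order listed); mark gray on enter, black on exit:
K gray
  J gray
    I gray
      C gray
        B gray
          H gray
          H black
        B black
        C→H: H black — skip
        F gray
          F→B: B black — skip
          D gray
            D→C: C is gray → back edge
First back edge: D → C.

D->C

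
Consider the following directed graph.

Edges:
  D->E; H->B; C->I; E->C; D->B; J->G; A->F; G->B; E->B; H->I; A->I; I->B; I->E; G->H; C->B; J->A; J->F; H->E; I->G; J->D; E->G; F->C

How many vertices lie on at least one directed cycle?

A vertex is on a directed cycle iff it belongs to a strongly connected component of size ≥ 2 (or has a self-loop).
The vertices on cycles are {C, E, G, H, I} — 5 in total.

5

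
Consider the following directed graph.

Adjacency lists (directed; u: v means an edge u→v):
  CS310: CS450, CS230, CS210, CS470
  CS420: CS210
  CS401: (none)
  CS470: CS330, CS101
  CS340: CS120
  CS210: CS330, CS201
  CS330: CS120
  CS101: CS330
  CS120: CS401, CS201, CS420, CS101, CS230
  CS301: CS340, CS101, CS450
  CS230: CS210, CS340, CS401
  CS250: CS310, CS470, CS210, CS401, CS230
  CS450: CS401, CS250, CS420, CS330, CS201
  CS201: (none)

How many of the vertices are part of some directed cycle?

10

A vertex is on a directed cycle iff it belongs to a strongly connected component of size ≥ 2 (or has a self-loop).
The vertices on cycles are {CS101, CS120, CS210, CS230, CS250, CS310, CS330, CS340, CS420, CS450} — 10 in total.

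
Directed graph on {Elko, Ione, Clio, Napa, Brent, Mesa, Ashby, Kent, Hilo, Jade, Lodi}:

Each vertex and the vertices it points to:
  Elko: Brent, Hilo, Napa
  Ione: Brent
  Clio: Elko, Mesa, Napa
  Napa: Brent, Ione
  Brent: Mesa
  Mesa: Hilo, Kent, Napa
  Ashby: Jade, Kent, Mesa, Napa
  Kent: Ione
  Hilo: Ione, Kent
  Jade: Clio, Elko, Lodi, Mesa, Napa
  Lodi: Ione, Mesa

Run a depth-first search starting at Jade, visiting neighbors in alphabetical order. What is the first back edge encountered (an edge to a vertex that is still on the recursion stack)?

DFS from Jade (visiting neighbors in alphabetical order); mark gray on enter, black on exit:
Jade gray
  Clio gray
    Elko gray
      Brent gray
        Mesa gray
          Hilo gray
            Ione gray
              Ione→Brent: Brent is gray → back edge
First back edge: Ione → Brent.

Ione->Brent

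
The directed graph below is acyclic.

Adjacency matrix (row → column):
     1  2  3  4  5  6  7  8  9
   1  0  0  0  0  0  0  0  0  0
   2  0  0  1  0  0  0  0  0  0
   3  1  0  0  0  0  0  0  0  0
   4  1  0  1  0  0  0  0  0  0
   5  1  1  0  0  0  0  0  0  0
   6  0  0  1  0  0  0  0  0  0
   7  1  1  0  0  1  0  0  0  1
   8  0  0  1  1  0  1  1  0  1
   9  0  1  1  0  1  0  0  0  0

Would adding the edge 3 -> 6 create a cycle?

Yes

Adding 3→6 creates a cycle iff 6 can already reach 3.
Path from 6: 6 → 3.
So 6 → … → 3 → 6 is a cycle.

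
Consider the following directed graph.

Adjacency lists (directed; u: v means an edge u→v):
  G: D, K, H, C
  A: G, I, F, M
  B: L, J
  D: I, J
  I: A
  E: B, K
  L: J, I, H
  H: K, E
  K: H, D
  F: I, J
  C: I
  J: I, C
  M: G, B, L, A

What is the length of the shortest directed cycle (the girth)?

2

For each vertex v, BFS finds the shortest path from v back to v.
The shortest such closed walk is A → I → A, length 2.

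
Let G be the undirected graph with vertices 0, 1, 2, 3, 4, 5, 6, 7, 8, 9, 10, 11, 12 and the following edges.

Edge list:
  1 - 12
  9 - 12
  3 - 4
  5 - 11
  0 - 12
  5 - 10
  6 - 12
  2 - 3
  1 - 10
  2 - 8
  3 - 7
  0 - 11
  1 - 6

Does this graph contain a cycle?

DFS, tracking each vertex's parent; an edge to a visited non-parent vertex closes a cycle.
Start from 4:
visit 4 (parent –)
  visit 3 (parent 4)
    visit 7 (parent 3)
      7–3: parent, skip
    visit 2 (parent 3)
      visit 8 (parent 2)
        8–2: parent, skip
      2–3: parent, skip
    3–4: parent, skip
visit 0 (parent –)
  visit 12 (parent 0)
    12–0: parent, skip
    visit 9 (parent 12)
      9–12: parent, skip
    visit 1 (parent 12)
      visit 6 (parent 1)
        6–12: 12 visited and ≠ parent → cycle
Cycle: 12 – 1 – 6 – 12.

Yes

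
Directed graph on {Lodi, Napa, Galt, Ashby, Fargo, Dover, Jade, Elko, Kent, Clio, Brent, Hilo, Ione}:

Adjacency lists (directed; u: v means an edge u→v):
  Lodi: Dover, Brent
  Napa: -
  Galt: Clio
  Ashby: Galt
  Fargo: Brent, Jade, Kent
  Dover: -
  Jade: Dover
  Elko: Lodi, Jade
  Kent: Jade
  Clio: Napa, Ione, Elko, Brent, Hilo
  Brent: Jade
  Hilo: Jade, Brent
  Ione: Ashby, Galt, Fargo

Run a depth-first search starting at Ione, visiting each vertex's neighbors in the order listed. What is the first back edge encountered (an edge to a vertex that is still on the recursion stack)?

DFS from Ione (visiting each vertex's neighbors in the order listed); mark gray on enter, black on exit:
Ione gray
  Ashby gray
    Galt gray
      Clio gray
        Napa gray
        Napa black
        Clio→Ione: Ione is gray → back edge
First back edge: Clio → Ione.

Clio→Ione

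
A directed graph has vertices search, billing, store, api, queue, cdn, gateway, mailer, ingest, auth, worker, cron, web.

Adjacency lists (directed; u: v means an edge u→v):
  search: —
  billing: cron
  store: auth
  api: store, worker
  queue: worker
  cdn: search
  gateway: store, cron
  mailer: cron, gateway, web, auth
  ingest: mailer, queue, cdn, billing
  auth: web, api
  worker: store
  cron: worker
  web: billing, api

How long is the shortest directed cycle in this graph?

3

For each vertex v, BFS finds the shortest path from v back to v.
The shortest such closed walk is store → auth → api → store, length 3.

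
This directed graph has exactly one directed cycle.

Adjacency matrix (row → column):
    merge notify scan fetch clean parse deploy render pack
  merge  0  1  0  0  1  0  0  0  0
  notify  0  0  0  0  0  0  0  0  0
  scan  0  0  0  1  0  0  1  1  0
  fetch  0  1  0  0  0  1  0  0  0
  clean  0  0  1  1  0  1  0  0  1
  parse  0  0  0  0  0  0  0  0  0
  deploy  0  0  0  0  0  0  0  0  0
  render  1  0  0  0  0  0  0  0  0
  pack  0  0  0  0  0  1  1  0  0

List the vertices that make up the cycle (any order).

scan, clean, merge, render

DFS with gray/black marking from clean:
clean gray
  fetch gray
    parse gray
    parse black
    notify gray
    notify black
  fetch black
  pack gray
    pack→parse: parse black — skip
    deploy gray
    deploy black
  pack black
  scan gray
    render gray
      merge gray
        merge→clean: clean is gray → back edge
Back edge closes the cycle clean → scan → render → merge → clean; its vertices are {scan, clean, merge, render}.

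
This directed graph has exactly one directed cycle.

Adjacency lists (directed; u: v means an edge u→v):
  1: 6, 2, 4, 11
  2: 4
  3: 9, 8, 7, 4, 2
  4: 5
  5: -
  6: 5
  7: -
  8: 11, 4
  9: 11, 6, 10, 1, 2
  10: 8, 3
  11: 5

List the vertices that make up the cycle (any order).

DFS with gray/black marking from 9:
9 gray
  11 gray
    5 gray
    5 black
  11 black
  6 gray
    6→5: 5 black — skip
  6 black
  10 gray
    8 gray
      8→11: 11 black — skip
      4 gray
        4→5: 5 black — skip
      4 black
    8 black
    3 gray
      3→9: 9 is gray → back edge
Back edge closes the cycle 9 → 10 → 3 → 9; its vertices are {3, 9, 10}.

3, 9, 10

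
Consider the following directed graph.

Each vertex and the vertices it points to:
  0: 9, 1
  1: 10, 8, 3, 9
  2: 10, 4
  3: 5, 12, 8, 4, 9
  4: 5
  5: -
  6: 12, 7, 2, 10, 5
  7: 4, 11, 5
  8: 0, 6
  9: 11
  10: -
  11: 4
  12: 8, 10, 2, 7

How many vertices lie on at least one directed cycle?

A vertex is on a directed cycle iff it belongs to a strongly connected component of size ≥ 2 (or has a self-loop).
The vertices on cycles are {0, 1, 3, 6, 8, 12} — 6 in total.

6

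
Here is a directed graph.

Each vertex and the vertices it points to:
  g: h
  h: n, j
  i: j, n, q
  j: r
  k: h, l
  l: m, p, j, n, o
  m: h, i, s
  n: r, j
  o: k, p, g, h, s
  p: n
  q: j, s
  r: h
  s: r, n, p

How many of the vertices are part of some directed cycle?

A vertex is on a directed cycle iff it belongs to a strongly connected component of size ≥ 2 (or has a self-loop).
The vertices on cycles are {h, j, k, l, n, o, r} — 7 in total.

7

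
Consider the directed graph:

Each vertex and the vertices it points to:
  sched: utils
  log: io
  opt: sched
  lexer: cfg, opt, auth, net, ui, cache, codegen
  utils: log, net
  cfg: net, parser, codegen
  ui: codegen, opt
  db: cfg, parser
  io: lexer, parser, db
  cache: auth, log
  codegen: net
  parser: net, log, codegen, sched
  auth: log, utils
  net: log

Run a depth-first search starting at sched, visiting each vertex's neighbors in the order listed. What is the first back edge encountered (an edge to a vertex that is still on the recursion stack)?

DFS from sched (visiting each vertex's neighbors in the order listed); mark gray on enter, black on exit:
sched gray
  utils gray
    log gray
      io gray
        lexer gray
          cfg gray
            net gray
              net→log: log is gray → back edge
First back edge: net → log.

net->log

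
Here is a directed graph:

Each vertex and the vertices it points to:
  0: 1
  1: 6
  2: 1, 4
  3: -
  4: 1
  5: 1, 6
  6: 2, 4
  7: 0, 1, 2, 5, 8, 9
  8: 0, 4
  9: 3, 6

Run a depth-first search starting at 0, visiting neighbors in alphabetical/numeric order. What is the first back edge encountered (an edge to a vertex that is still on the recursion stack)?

DFS from 0 (visiting neighbors in alphabetical/numeric order); mark gray on enter, black on exit:
0 gray
  1 gray
    6 gray
      2 gray
        2→1: 1 is gray → back edge
First back edge: 2 → 1.

2->1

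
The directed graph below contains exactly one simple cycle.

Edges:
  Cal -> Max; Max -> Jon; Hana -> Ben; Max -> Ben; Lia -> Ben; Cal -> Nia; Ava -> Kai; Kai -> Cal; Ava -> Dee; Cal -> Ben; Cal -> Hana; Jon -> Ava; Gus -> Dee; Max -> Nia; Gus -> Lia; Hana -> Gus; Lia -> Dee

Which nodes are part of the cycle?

DFS with gray/black marking from Cal:
Cal gray
  Hana gray
    Gus gray
      Dee gray
      Dee black
      Lia gray
        Lia→Dee: Dee black — skip
        Ben gray
        Ben black
      Lia black
    Gus black
    Hana→Ben: Ben black — skip
  Hana black
  Max gray
    Jon gray
      Ava gray
        Ava→Dee: Dee black — skip
        Kai gray
          Kai→Cal: Cal is gray → back edge
Back edge closes the cycle Cal → Max → Jon → Ava → Kai → Cal; its vertices are {Ava, Cal, Jon, Kai, Max}.

Ava, Cal, Jon, Kai, Max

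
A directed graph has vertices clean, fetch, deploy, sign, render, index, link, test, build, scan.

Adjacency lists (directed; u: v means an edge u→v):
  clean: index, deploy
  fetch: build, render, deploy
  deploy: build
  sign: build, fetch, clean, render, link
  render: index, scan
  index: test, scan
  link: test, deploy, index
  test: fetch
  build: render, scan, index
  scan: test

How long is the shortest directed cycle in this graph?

For each vertex v, BFS finds the shortest path from v back to v.
The shortest such closed walk is fetch → render → scan → test → fetch, length 4.

4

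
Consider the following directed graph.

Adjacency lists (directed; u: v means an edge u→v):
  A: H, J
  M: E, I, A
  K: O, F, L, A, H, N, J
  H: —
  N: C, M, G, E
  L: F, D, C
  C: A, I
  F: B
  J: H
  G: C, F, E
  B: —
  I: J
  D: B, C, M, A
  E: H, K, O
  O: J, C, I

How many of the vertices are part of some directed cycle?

A vertex is on a directed cycle iff it belongs to a strongly connected component of size ≥ 2 (or has a self-loop).
The vertices on cycles are {D, E, G, K, L, M, N} — 7 in total.

7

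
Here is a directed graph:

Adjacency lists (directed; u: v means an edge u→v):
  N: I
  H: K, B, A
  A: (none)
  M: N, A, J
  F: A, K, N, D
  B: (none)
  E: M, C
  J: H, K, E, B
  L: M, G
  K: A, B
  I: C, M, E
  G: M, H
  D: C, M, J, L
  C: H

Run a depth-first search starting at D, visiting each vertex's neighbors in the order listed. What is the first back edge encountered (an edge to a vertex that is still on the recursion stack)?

I→M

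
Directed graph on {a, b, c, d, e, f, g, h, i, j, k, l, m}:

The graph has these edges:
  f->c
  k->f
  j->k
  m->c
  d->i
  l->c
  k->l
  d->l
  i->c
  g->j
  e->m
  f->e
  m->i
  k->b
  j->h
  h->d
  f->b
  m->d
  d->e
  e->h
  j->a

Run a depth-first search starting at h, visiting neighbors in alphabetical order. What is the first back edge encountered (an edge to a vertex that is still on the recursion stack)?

e→h

DFS from h (visiting neighbors in alphabetical order); mark gray on enter, black on exit:
h gray
  d gray
    e gray
      e→h: h is gray → back edge
First back edge: e → h.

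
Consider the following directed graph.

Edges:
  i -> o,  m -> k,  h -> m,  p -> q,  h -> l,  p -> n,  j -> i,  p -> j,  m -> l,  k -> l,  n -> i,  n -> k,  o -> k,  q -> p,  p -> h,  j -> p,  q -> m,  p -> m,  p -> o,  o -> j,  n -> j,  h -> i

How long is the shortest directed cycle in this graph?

For each vertex v, BFS finds the shortest path from v back to v.
The shortest such closed walk is q → p → q, length 2.

2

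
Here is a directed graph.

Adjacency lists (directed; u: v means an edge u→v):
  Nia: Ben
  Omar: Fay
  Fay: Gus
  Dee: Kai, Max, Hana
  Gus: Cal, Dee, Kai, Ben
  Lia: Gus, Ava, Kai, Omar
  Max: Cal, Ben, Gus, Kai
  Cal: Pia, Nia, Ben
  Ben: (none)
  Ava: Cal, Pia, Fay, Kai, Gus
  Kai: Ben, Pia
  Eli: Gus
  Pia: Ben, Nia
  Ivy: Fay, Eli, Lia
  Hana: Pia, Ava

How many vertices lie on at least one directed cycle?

6

A vertex is on a directed cycle iff it belongs to a strongly connected component of size ≥ 2 (or has a self-loop).
The vertices on cycles are {Ava, Dee, Fay, Gus, Max, Hana} — 6 in total.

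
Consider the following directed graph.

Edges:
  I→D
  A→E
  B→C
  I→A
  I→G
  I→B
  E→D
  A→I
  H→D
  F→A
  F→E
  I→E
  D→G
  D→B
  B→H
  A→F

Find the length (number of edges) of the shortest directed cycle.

For each vertex v, BFS finds the shortest path from v back to v.
The shortest such closed walk is A → F → A, length 2.

2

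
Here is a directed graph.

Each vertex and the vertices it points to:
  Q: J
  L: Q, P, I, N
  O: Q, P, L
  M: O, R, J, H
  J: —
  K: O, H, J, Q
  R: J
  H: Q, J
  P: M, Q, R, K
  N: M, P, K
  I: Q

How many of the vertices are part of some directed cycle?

6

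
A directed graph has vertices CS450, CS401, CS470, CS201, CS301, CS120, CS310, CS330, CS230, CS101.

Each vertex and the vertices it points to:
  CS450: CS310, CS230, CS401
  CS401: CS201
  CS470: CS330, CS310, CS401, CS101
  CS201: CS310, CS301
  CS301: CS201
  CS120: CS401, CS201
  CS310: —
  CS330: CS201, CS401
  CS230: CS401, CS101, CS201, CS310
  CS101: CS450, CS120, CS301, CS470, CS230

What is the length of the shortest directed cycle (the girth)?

For each vertex v, BFS finds the shortest path from v back to v.
The shortest such closed walk is CS470 → CS101 → CS470, length 2.

2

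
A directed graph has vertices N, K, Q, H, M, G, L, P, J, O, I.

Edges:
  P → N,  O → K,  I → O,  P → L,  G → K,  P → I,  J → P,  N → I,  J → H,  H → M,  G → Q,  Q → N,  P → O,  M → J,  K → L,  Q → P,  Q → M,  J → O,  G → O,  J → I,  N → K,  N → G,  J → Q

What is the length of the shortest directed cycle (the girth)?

For each vertex v, BFS finds the shortest path from v back to v.
The shortest such closed walk is J → H → M → J, length 3.

3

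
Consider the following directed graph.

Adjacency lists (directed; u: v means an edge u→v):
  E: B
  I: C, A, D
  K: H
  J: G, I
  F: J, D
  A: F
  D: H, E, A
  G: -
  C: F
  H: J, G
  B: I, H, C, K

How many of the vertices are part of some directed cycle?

10

A vertex is on a directed cycle iff it belongs to a strongly connected component of size ≥ 2 (or has a self-loop).
The vertices on cycles are {A, B, C, D, E, F, H, I, J, K} — 10 in total.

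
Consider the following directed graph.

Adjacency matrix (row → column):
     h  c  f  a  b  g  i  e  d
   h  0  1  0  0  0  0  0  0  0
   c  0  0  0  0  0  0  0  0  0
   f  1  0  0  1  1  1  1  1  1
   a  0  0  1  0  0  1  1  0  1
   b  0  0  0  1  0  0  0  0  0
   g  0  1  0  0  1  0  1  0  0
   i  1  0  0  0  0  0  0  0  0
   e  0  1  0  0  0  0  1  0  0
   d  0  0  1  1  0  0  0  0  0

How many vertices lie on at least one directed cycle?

A vertex is on a directed cycle iff it belongs to a strongly connected component of size ≥ 2 (or has a self-loop).
The vertices on cycles are {a, b, d, f, g} — 5 in total.

5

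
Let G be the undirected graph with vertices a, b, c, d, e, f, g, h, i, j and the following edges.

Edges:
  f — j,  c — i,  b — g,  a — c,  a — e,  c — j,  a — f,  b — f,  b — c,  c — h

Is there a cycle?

Yes

DFS, tracking each vertex's parent; an edge to a visited non-parent vertex closes a cycle.
Start from f:
visit f (parent –)
  visit j (parent f)
    j–f: parent, skip
    visit c (parent j)
      visit h (parent c)
        h–c: parent, skip
      c–j: parent, skip
      visit a (parent c)
        a–f: f visited and ≠ parent → cycle
Cycle: f – j – c – a – f.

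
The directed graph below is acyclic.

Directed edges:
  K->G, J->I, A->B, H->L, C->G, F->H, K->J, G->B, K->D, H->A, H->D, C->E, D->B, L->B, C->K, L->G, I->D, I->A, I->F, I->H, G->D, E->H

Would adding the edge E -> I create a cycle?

Adding E→I creates a cycle iff I can already reach E.
Explore from I: no path reaches E. The graph stays acyclic.

No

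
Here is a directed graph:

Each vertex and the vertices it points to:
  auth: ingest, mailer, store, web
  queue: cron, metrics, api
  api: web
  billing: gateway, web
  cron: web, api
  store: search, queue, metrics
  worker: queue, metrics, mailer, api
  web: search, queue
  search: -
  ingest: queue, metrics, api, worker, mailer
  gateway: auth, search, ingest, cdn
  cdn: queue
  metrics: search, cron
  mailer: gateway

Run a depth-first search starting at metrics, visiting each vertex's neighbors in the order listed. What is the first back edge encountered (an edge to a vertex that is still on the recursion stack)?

queue→cron

DFS from metrics (visiting each vertex's neighbors in the order listed); mark gray on enter, black on exit:
metrics gray
  search gray
  search black
  cron gray
    web gray
      web→search: search black — skip
      queue gray
        queue→cron: cron is gray → back edge
First back edge: queue → cron.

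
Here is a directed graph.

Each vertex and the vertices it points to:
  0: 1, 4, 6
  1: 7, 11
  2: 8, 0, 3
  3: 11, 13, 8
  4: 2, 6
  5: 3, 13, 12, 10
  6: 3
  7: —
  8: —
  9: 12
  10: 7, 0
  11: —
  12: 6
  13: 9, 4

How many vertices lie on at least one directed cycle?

8

A vertex is on a directed cycle iff it belongs to a strongly connected component of size ≥ 2 (or has a self-loop).
The vertices on cycles are {0, 2, 3, 4, 6, 9, 12, 13} — 8 in total.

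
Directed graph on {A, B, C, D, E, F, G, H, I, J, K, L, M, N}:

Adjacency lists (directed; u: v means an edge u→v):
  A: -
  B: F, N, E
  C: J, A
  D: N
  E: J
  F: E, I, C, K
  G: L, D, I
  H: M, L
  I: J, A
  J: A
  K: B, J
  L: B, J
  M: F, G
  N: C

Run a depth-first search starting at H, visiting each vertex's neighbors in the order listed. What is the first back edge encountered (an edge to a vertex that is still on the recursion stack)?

DFS from H (visiting each vertex's neighbors in the order listed); mark gray on enter, black on exit:
H gray
  M gray
    F gray
      E gray
        J gray
          A gray
          A black
        J black
      E black
      I gray
        I→J: J black — skip
        I→A: A black — skip
      I black
      C gray
        C→J: J black — skip
        C→A: A black — skip
      C black
      K gray
        B gray
          B→F: F is gray → back edge
First back edge: B → F.

B→F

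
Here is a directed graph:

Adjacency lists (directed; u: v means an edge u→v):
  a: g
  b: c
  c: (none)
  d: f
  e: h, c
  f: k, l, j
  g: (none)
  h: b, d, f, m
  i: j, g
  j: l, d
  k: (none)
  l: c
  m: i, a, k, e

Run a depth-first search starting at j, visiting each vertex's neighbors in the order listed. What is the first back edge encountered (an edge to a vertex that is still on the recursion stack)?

DFS from j (visiting each vertex's neighbors in the order listed); mark gray on enter, black on exit:
j gray
  l gray
    c gray
    c black
  l black
  d gray
    f gray
      k gray
      k black
      f→l: l black — skip
      f→j: j is gray → back edge
First back edge: f → j.

f->j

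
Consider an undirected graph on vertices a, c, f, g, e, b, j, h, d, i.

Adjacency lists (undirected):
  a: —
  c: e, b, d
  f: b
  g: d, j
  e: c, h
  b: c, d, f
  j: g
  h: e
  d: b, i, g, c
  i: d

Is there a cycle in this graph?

Yes

DFS, tracking each vertex's parent; an edge to a visited non-parent vertex closes a cycle.
Start from a:
visit a (parent –)
visit c (parent –)
  visit e (parent c)
    e–c: parent, skip
    visit h (parent e)
      h–e: parent, skip
  visit b (parent c)
    b–c: parent, skip
    visit d (parent b)
      d–b: parent, skip
      visit i (parent d)
        i–d: parent, skip
      visit g (parent d)
        g–d: parent, skip
        visit j (parent g)
          j–g: parent, skip
      d–c: c visited and ≠ parent → cycle
Cycle: c – b – d – c.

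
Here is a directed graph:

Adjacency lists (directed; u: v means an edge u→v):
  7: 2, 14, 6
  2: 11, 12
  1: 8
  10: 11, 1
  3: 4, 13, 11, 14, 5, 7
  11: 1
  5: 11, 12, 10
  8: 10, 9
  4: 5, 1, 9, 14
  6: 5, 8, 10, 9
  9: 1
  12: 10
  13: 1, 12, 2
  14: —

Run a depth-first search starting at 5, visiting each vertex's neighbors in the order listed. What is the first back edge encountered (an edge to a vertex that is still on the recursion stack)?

DFS from 5 (visiting each vertex's neighbors in the order listed); mark gray on enter, black on exit:
5 gray
  11 gray
    1 gray
      8 gray
        10 gray
          10→11: 11 is gray → back edge
First back edge: 10 → 11.

10→11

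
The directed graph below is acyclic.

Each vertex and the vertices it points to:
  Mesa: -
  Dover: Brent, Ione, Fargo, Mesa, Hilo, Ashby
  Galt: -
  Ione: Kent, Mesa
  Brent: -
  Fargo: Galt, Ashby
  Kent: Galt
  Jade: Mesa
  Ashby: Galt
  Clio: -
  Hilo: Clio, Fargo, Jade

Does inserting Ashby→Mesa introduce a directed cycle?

No

Adding Ashby→Mesa creates a cycle iff Mesa can already reach Ashby.
Explore from Mesa: no path reaches Ashby. The graph stays acyclic.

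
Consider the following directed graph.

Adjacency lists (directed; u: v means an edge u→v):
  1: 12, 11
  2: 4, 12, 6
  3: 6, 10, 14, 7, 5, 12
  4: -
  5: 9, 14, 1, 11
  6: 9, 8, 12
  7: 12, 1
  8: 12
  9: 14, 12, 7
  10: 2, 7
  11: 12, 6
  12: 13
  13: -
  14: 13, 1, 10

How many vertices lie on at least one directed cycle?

A vertex is on a directed cycle iff it belongs to a strongly connected component of size ≥ 2 (or has a self-loop).
The vertices on cycles are {1, 2, 6, 7, 9, 10, 11, 14} — 8 in total.

8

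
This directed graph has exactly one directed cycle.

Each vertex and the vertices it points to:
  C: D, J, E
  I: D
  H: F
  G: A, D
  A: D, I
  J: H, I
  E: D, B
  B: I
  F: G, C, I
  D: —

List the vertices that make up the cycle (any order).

C, F, H, J

DFS with gray/black marking from J:
J gray
  H gray
    F gray
      G gray
        A gray
          D gray
          D black
          I gray
            I→D: D black — skip
          I black
        A black
        G→D: D black — skip
      G black
      C gray
        C→D: D black — skip
        C→J: J is gray → back edge
Back edge closes the cycle J → H → F → C → J; its vertices are {C, F, H, J}.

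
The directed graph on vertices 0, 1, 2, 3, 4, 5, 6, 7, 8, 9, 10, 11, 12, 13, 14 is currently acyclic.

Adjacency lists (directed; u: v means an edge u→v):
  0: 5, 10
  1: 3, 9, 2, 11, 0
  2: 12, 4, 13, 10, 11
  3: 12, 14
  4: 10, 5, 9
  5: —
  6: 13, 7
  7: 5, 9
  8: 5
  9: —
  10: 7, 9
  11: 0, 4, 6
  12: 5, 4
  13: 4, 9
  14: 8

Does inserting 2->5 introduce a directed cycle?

No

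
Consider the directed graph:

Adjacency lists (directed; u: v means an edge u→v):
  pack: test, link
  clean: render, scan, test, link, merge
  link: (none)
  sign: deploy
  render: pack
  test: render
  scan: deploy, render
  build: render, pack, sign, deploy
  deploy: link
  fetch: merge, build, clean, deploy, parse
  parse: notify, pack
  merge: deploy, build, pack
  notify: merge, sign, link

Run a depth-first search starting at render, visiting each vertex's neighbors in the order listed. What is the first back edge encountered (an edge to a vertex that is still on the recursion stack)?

test→render

DFS from render (visiting each vertex's neighbors in the order listed); mark gray on enter, black on exit:
render gray
  pack gray
    test gray
      test→render: render is gray → back edge
First back edge: test → render.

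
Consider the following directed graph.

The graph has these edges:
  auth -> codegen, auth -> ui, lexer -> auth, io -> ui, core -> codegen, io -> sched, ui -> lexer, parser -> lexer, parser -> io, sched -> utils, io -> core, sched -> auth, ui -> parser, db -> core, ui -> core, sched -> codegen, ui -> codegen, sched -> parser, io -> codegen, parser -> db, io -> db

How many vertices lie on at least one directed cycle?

A vertex is on a directed cycle iff it belongs to a strongly connected component of size ≥ 2 (or has a self-loop).
The vertices on cycles are {io, ui, auth, lexer, sched, parser} — 6 in total.

6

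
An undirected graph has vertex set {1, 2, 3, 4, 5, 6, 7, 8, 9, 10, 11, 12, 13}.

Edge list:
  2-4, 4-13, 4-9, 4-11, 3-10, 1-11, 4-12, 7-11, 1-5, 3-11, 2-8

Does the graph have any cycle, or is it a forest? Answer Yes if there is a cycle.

No

DFS, tracking each vertex's parent; an edge to a visited non-parent vertex closes a cycle.
Start from 13:
visit 13 (parent –)
  visit 4 (parent 13)
    visit 11 (parent 4)
      visit 7 (parent 11)
        7–11: parent, skip
      visit 3 (parent 11)
        3–11: parent, skip
        visit 10 (parent 3)
          10–3: parent, skip
      11–4: parent, skip
      visit 1 (parent 11)
        visit 5 (parent 1)
          5–1: parent, skip
        1–11: parent, skip
    visit 9 (parent 4)
      9–4: parent, skip
    visit 12 (parent 4)
      12–4: parent, skip
    visit 2 (parent 4)
      visit 8 (parent 2)
        8–2: parent, skip
      2–4: parent, skip
    4–13: parent, skip
visit 6 (parent –)
No non-parent visited neighbor found — the graph is a forest.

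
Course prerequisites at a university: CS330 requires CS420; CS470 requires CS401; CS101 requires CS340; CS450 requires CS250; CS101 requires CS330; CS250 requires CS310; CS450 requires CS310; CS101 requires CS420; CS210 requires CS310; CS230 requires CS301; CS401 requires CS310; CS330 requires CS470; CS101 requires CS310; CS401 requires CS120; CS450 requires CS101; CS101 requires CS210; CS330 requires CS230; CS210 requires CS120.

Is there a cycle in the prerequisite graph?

No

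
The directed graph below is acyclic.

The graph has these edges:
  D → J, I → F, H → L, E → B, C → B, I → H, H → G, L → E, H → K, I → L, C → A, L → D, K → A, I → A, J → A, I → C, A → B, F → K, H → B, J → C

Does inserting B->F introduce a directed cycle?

Adding B→F creates a cycle iff F can already reach B.
Path from F: F → K → A → B.
So F → … → B → F is a cycle.

Yes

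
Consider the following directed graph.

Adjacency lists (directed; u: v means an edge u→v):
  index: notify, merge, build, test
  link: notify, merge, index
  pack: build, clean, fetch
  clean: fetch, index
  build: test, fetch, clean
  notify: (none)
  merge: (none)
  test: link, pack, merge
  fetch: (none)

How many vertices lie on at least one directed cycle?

A vertex is on a directed cycle iff it belongs to a strongly connected component of size ≥ 2 (or has a self-loop).
The vertices on cycles are {link, pack, test, build, clean, index} — 6 in total.

6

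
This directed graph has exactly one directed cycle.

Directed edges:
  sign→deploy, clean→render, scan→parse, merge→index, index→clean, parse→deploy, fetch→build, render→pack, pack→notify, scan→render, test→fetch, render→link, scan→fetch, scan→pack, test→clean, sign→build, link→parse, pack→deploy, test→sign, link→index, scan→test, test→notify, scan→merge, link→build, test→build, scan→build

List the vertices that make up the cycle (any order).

link, clean, index, render

DFS with gray/black marking from render:
render gray
  pack gray
    deploy gray
    deploy black
    notify gray
    notify black
  pack black
  link gray
    index gray
      clean gray
        clean→render: render is gray → back edge
Back edge closes the cycle render → link → index → clean → render; its vertices are {link, clean, index, render}.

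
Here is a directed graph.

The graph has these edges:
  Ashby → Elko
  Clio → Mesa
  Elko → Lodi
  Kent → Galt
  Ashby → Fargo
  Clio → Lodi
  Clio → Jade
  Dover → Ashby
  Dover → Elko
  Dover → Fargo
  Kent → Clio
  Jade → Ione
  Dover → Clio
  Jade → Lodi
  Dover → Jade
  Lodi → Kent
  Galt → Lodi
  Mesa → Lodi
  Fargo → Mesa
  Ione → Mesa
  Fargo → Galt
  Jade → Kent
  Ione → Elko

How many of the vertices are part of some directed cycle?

8

A vertex is on a directed cycle iff it belongs to a strongly connected component of size ≥ 2 (or has a self-loop).
The vertices on cycles are {Clio, Elko, Galt, Ione, Jade, Kent, Lodi, Mesa} — 8 in total.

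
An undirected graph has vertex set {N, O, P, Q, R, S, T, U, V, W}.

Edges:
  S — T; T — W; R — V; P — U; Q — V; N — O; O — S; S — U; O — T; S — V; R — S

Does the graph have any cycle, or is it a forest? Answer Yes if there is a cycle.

DFS, tracking each vertex's parent; an edge to a visited non-parent vertex closes a cycle.
Start from Q:
visit Q (parent –)
  visit V (parent Q)
    visit R (parent V)
      R–V: parent, skip
      visit S (parent R)
        visit O (parent S)
          visit N (parent O)
            N–O: parent, skip
          O–S: parent, skip
          visit T (parent O)
            visit W (parent T)
              W–T: parent, skip
            T–S: S visited and ≠ parent → cycle
Cycle: S – O – T – S.

Yes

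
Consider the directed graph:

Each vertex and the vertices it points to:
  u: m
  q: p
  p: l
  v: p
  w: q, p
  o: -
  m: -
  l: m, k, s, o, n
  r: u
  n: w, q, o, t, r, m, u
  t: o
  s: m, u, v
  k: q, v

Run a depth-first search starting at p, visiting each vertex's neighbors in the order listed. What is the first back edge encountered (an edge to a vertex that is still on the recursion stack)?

q→p

DFS from p (visiting each vertex's neighbors in the order listed); mark gray on enter, black on exit:
p gray
  l gray
    m gray
    m black
    k gray
      q gray
        q→p: p is gray → back edge
First back edge: q → p.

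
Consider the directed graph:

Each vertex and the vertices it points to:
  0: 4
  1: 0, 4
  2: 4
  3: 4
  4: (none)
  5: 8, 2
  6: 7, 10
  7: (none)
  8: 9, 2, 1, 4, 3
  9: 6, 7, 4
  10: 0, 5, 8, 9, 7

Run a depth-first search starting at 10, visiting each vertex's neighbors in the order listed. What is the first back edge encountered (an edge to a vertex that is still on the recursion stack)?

6->10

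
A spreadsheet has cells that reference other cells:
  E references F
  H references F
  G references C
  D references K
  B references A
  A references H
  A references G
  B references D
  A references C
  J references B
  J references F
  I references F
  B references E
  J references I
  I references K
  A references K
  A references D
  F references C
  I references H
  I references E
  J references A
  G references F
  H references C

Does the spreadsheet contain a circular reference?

DFS with white/gray/black marking, starting from A:
A gray
  C gray
  C black
  K gray
  K black
  D gray
    D→K: K black — skip
  D black
  H gray
    H→C: C black — skip
    F gray
      F→C: C black — skip
    F black
  H black
  G gray
    G→C: C black — skip
    G→F: F black — skip
  G black
A black
B gray
  B→A: A black — skip
  B→D: D black — skip
  E gray
    E→F: F black — skip
  E black
B black
I gray
  I→F: F black — skip
  I→E: E black — skip
  I→K: K black — skip
  I→H: H black — skip
I black
J gray
  J→A: A black — skip
  J→I: I black — skip
  J→B: B black — skip
  J→F: F black — skip
J black
Every edge goes to a white or black vertex — no back edge, so the graph is acyclic.

No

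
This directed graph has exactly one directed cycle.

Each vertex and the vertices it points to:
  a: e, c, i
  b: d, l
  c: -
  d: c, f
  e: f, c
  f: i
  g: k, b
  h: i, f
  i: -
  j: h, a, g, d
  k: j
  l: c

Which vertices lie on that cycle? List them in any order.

DFS with gray/black marking from j:
j gray
  h gray
    i gray
    i black
    f gray
      f→i: i black — skip
    f black
  h black
  a gray
    e gray
      e→f: f black — skip
      c gray
      c black
    e black
    a→c: c black — skip
    a→i: i black — skip
  a black
  g gray
    k gray
      k→j: j is gray → back edge
Back edge closes the cycle j → g → k → j; its vertices are {g, j, k}.

g, j, k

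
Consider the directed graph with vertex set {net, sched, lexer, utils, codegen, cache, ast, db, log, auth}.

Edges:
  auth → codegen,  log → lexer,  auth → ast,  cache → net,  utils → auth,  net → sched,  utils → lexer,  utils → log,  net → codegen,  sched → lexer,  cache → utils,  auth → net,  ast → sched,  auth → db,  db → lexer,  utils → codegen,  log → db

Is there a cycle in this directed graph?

DFS with white/gray/black marking, starting from ast:
ast gray
  sched gray
    lexer gray
    lexer black
  sched black
ast black
net gray
  codegen gray
  codegen black
  net→sched: sched black — skip
net black
utils gray
  utils→codegen: codegen black — skip
  log gray
    log→lexer: lexer black — skip
    db gray
      db→lexer: lexer black — skip
    db black
  log black
  utils→lexer: lexer black — skip
  auth gray
    auth→ast: ast black — skip
    auth→codegen: codegen black — skip
    auth→net: net black — skip
    auth→db: db black — skip
  auth black
utils black
cache gray
  cache→utils: utils black — skip
  cache→net: net black — skip
cache black
Every edge goes to a white or black vertex — no back edge, so the graph is acyclic.

No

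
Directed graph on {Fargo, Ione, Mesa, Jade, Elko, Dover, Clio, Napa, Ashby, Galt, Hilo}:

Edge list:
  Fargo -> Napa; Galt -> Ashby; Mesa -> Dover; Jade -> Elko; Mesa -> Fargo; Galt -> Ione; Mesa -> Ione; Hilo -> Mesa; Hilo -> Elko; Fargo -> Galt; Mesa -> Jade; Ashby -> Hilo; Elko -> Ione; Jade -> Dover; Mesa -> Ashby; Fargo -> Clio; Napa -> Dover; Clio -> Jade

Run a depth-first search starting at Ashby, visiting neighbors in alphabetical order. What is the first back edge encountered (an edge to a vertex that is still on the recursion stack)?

DFS from Ashby (visiting neighbors in alphabetical order); mark gray on enter, black on exit:
Ashby gray
  Hilo gray
    Elko gray
      Ione gray
      Ione black
    Elko black
    Mesa gray
      Mesa→Ashby: Ashby is gray → back edge
First back edge: Mesa → Ashby.

Mesa->Ashby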